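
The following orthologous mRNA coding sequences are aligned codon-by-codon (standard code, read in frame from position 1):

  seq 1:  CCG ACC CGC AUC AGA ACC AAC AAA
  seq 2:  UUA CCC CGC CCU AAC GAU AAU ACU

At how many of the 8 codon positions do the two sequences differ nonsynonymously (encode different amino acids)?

Codon 1: CCG Pro / UUA Leu — nonsynonymous.
Codon 2: ACC Thr / CCC Pro — nonsynonymous.
Codon 3: CGC Arg / CGC Arg — identical.
Codon 4: AUC Ile / CCU Pro — nonsynonymous.
Codon 5: AGA Arg / AAC Asn — nonsynonymous.
Codon 6: ACC Thr / GAU Asp — nonsynonymous.
Codon 7: AAC Asn / AAU Asn — synonymous.
Codon 8: AAA Lys / ACU Thr — nonsynonymous.
Nonsynonymous differences: 6.

6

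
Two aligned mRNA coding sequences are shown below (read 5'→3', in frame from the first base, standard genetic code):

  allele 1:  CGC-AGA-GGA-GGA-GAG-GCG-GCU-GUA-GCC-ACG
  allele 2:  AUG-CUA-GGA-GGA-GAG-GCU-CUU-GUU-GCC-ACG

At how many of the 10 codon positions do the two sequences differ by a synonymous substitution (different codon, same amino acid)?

2

Codon 1: CGC Arg / AUG Met — nonsynonymous.
Codon 2: AGA Arg / CUA Leu — nonsynonymous.
Codon 3: GGA Gly / GGA Gly — identical.
Codon 4: GGA Gly / GGA Gly — identical.
Codon 5: GAG Glu / GAG Glu — identical.
Codon 6: GCG Ala / GCU Ala — synonymous.
Codon 7: GCU Ala / CUU Leu — nonsynonymous.
Codon 8: GUA Val / GUU Val — synonymous.
Codon 9: GCC Ala / GCC Ala — identical.
Codon 10: ACG Thr / ACG Thr — identical.
Synonymous differences: 2.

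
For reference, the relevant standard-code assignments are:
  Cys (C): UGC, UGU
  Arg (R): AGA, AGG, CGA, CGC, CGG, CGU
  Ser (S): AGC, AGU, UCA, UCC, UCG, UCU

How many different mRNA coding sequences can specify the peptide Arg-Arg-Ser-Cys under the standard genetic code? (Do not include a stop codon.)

Arg: 6 codons.
Arg: 6 codons.
Ser: 6 codons.
Cys: 2 codons.
6 × 6 × 6 × 2 = 432.

432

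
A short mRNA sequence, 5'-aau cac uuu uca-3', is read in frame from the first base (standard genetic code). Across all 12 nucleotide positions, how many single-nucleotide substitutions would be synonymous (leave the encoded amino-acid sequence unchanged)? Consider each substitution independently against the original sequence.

6

Codon 1 (AAU, Asn): 1 synonymous substitution.
Codon 2 (CAC, His): 1 synonymous substitution.
Codon 3 (UUU, Phe): 1 synonymous substitution.
Codon 4 (UCA, Ser): 3 synonymous substitutions.
Total: 1 + 1 + 1 + 3 = 6.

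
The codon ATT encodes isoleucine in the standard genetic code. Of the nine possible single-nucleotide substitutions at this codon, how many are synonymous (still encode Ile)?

2

Position 1: none → 0 synonymous.
Position 2: none → 0 synonymous.
Position 3: ATC, ATA → 2 synonymous.
Total: 0 + 0 + 2 = 2.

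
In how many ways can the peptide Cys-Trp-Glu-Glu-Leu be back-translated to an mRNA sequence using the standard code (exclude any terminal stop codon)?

Cys: 2 codons.
Trp: 1 codon.
Glu: 2 codons.
Glu: 2 codons.
Leu: 6 codons.
2 × 1 × 2 × 2 × 6 = 48.

48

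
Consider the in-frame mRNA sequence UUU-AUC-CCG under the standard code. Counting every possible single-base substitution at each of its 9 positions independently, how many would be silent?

Codon 1 (UUU, Phe): 1 synonymous substitution.
Codon 2 (AUC, Ile): 2 synonymous substitutions.
Codon 3 (CCG, Pro): 3 synonymous substitutions.
Total: 1 + 2 + 3 = 6.

6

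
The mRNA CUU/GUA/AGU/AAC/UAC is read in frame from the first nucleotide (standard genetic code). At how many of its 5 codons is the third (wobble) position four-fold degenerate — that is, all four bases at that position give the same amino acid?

2

Codon 1 CUU (Leu): third position 4-fold.
Codon 2 GUA (Val): third position 4-fold.
Codon 3 AGU (Ser): third position 2-fold.
Codon 4 AAC (Asn): third position 2-fold.
Codon 5 UAC (Tyr): third position 2-fold.
Four-fold degenerate third positions: 2.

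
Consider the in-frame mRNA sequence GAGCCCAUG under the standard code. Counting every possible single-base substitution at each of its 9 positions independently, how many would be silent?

Codon 1 (GAG, Glu): 1 synonymous substitution.
Codon 2 (CCC, Pro): 3 synonymous substitutions.
Codon 3 (AUG, Met): 0 synonymous substitutions.
Total: 1 + 3 + 0 = 4.

4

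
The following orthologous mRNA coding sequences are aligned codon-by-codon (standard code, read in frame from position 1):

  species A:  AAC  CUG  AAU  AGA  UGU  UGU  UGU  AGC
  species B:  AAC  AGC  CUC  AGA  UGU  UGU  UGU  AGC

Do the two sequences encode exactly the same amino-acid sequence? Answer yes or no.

Codon 1: AAC Asn / AAC Asn — identical.
Codon 2: CUG Leu / AGC Ser — nonsynonymous.
Codon 3: AAU Asn / CUC Leu — nonsynonymous.
Codon 4: AGA Arg / AGA Arg — identical.
Codon 5: UGU Cys / UGU Cys — identical.
Codon 6: UGU Cys / UGU Cys — identical.
Codon 7: UGU Cys / UGU Cys — identical.
Codon 8: AGC Ser / AGC Ser — identical.
Nonsynonymous differences: 2 → different protein.

no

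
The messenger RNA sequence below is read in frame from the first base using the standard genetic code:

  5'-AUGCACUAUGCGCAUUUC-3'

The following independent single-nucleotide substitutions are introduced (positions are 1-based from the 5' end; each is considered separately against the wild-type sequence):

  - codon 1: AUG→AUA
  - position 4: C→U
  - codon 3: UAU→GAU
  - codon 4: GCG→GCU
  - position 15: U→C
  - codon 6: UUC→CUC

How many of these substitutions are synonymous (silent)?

2

Codon 1: AUG (Met) → AUA (Ile) — missense.
Codon 2: CAC (His) → UAC (Tyr) — missense.
Codon 3: UAU (Tyr) → GAU (Asp) — missense.
Codon 4: GCG (Ala) → GCU (Ala) — synonymous.
Codon 5: CAU (His) → CAC (His) — synonymous.
Codon 6: UUC (Phe) → CUC (Leu) — missense.
Synonymous: 2 of 6.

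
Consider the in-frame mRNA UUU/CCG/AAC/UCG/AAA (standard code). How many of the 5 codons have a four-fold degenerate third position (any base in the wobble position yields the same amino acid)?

2

Codon 1 UUU (Phe): third position 2-fold.
Codon 2 CCG (Pro): third position 4-fold.
Codon 3 AAC (Asn): third position 2-fold.
Codon 4 UCG (Ser): third position 4-fold.
Codon 5 AAA (Lys): third position 2-fold.
Four-fold degenerate third positions: 2.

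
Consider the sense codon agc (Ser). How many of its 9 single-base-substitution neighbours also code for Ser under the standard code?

Position 1: none → 0 synonymous.
Position 2: none → 0 synonymous.
Position 3: AGU → 1 synonymous.
Total: 0 + 0 + 1 = 1.

1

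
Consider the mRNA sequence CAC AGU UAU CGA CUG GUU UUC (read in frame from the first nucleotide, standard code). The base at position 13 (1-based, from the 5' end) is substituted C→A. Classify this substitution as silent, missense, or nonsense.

missense

Position 13 falls in codon 5: CUG → Leu.
After the substitution the codon is AUG → Met.
Leu ≠ Met, so this is a missense mutation.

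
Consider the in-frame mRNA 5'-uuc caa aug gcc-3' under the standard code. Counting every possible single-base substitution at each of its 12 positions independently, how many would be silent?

5

Codon 1 (UUC, Phe): 1 synonymous substitution.
Codon 2 (CAA, Gln): 1 synonymous substitution.
Codon 3 (AUG, Met): 0 synonymous substitutions.
Codon 4 (GCC, Ala): 3 synonymous substitutions.
Total: 1 + 1 + 0 + 3 = 5.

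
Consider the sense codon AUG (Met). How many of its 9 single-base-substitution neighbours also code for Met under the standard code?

Position 1: none → 0 synonymous.
Position 2: none → 0 synonymous.
Position 3: none → 0 synonymous.
Total: 0 + 0 + 0 = 0.

0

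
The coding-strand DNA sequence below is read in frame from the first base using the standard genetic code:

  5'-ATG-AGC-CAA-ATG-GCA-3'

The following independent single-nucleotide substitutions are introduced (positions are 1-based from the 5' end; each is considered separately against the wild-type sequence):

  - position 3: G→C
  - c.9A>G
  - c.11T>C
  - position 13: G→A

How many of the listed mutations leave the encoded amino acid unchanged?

Codon 1: ATG (Met) → ATC (Ile) — missense.
Codon 3: CAA (Gln) → CAG (Gln) — synonymous.
Codon 4: ATG (Met) → ACG (Thr) — missense.
Codon 5: GCA (Ala) → ACA (Thr) — missense.
Synonymous: 1 of 4.

1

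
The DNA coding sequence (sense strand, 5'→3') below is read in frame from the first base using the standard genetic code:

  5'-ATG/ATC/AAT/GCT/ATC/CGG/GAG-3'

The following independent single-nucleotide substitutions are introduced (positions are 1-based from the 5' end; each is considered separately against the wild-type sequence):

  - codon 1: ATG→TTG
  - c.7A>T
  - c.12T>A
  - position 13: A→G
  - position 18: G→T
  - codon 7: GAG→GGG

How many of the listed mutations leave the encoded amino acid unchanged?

2

Codon 1: ATG (Met) → TTG (Leu) — missense.
Codon 3: AAT (Asn) → TAT (Tyr) — missense.
Codon 4: GCT (Ala) → GCA (Ala) — synonymous.
Codon 5: ATC (Ile) → GTC (Val) — missense.
Codon 6: CGG (Arg) → CGT (Arg) — synonymous.
Codon 7: GAG (Glu) → GGG (Gly) — missense.
Synonymous: 2 of 6.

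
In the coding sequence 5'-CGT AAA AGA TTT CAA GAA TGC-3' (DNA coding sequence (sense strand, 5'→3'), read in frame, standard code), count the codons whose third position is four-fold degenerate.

Codon 1 CGT (Arg): third position 4-fold.
Codon 2 AAA (Lys): third position 2-fold.
Codon 3 AGA (Arg): third position 2-fold.
Codon 4 TTT (Phe): third position 2-fold.
Codon 5 CAA (Gln): third position 2-fold.
Codon 6 GAA (Glu): third position 2-fold.
Codon 7 TGC (Cys): third position 2-fold.
Four-fold degenerate third positions: 1.

1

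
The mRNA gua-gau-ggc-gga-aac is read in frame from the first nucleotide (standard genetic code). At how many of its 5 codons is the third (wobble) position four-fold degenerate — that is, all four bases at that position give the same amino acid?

Codon 1 GUA (Val): third position 4-fold.
Codon 2 GAU (Asp): third position 2-fold.
Codon 3 GGC (Gly): third position 4-fold.
Codon 4 GGA (Gly): third position 4-fold.
Codon 5 AAC (Asn): third position 2-fold.
Four-fold degenerate third positions: 3.

3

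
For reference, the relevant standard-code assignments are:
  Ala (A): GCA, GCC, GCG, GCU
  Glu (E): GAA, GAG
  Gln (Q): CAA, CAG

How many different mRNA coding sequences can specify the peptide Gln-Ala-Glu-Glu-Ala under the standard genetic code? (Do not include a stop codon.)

128

Gln: 2 codons.
Ala: 4 codons.
Glu: 2 codons.
Glu: 2 codons.
Ala: 4 codons.
2 × 4 × 2 × 2 × 4 = 128.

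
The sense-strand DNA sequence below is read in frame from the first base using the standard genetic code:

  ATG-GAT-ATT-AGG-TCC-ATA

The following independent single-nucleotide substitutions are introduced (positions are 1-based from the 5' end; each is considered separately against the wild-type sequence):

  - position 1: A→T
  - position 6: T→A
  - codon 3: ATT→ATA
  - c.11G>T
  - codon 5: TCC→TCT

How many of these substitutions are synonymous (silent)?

Codon 1: ATG (Met) → TTG (Leu) — missense.
Codon 2: GAT (Asp) → GAA (Glu) — missense.
Codon 3: ATT (Ile) → ATA (Ile) — synonymous.
Codon 4: AGG (Arg) → ATG (Met) — missense.
Codon 5: TCC (Ser) → TCT (Ser) — synonymous.
Synonymous: 2 of 5.

2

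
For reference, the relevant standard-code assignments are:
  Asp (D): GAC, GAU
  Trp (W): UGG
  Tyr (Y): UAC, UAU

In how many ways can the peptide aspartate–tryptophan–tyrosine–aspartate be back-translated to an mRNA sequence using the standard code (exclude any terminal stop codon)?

8

Asp: 2 codons.
Trp: 1 codon.
Tyr: 2 codons.
Asp: 2 codons.
2 × 1 × 2 × 2 = 8.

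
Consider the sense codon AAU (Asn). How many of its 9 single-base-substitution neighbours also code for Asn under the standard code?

1

Position 1: none → 0 synonymous.
Position 2: none → 0 synonymous.
Position 3: AAC → 1 synonymous.
Total: 0 + 0 + 1 = 1.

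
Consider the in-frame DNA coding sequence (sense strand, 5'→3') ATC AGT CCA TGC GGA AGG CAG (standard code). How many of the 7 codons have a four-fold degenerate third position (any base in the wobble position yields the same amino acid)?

2

Codon 1 ATC (Ile): third position 3-fold.
Codon 2 AGT (Ser): third position 2-fold.
Codon 3 CCA (Pro): third position 4-fold.
Codon 4 TGC (Cys): third position 2-fold.
Codon 5 GGA (Gly): third position 4-fold.
Codon 6 AGG (Arg): third position 2-fold.
Codon 7 CAG (Gln): third position 2-fold.
Four-fold degenerate third positions: 2.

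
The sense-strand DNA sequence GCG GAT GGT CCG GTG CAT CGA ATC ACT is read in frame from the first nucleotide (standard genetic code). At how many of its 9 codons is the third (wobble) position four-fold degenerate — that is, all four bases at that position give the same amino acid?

Codon 1 GCG (Ala): third position 4-fold.
Codon 2 GAT (Asp): third position 2-fold.
Codon 3 GGT (Gly): third position 4-fold.
Codon 4 CCG (Pro): third position 4-fold.
Codon 5 GTG (Val): third position 4-fold.
Codon 6 CAT (His): third position 2-fold.
Codon 7 CGA (Arg): third position 4-fold.
Codon 8 ATC (Ile): third position 3-fold.
Codon 9 ACT (Thr): third position 4-fold.
Four-fold degenerate third positions: 6.

6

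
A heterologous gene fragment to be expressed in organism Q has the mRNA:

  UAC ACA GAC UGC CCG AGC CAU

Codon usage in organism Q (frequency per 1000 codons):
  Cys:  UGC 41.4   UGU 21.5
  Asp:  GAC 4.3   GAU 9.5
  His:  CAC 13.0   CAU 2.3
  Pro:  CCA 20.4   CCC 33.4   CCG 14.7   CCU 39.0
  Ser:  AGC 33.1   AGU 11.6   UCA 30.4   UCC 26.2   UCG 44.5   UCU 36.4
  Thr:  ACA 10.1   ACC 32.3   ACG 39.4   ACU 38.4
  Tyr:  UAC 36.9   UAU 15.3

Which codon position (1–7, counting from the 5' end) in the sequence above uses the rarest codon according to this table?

Codon 1 UAC (Tyr): 36.9 per 1000.
Codon 2 ACA (Thr): 10.1 per 1000.
Codon 3 GAC (Asp): 4.3 per 1000.
Codon 4 UGC (Cys): 41.4 per 1000.
Codon 5 CCG (Pro): 14.7 per 1000.
Codon 6 AGC (Ser): 33.1 per 1000.
Codon 7 CAU (His): 2.3 per 1000.
Lowest frequency is 2.3 at codon 7.

7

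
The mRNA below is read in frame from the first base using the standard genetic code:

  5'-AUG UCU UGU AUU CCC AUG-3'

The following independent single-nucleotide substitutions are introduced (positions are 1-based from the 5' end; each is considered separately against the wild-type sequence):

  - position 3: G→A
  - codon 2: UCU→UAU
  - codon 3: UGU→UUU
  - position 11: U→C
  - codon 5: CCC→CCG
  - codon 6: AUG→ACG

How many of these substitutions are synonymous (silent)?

1

Codon 1: AUG (Met) → AUA (Ile) — missense.
Codon 2: UCU (Ser) → UAU (Tyr) — missense.
Codon 3: UGU (Cys) → UUU (Phe) — missense.
Codon 4: AUU (Ile) → ACU (Thr) — missense.
Codon 5: CCC (Pro) → CCG (Pro) — synonymous.
Codon 6: AUG (Met) → ACG (Thr) — missense.
Synonymous: 1 of 6.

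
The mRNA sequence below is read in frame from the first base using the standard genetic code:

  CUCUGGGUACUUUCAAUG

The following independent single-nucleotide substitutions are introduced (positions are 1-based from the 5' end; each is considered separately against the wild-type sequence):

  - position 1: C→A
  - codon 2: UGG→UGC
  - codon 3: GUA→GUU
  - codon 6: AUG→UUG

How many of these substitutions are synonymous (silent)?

Codon 1: CUC (Leu) → AUC (Ile) — missense.
Codon 2: UGG (Trp) → UGC (Cys) — missense.
Codon 3: GUA (Val) → GUU (Val) — synonymous.
Codon 6: AUG (Met) → UUG (Leu) — missense.
Synonymous: 1 of 4.

1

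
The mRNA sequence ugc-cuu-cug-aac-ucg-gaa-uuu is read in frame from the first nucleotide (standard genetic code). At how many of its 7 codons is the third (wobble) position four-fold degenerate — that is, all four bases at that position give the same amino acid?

Codon 1 UGC (Cys): third position 2-fold.
Codon 2 CUU (Leu): third position 4-fold.
Codon 3 CUG (Leu): third position 4-fold.
Codon 4 AAC (Asn): third position 2-fold.
Codon 5 UCG (Ser): third position 4-fold.
Codon 6 GAA (Glu): third position 2-fold.
Codon 7 UUU (Phe): third position 2-fold.
Four-fold degenerate third positions: 3.

3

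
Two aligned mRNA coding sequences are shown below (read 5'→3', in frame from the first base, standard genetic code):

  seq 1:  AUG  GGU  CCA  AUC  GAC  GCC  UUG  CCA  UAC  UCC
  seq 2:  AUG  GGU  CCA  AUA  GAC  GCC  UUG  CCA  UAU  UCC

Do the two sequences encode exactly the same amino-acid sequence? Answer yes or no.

yes

Codon 1: AUG Met / AUG Met — identical.
Codon 2: GGU Gly / GGU Gly — identical.
Codon 3: CCA Pro / CCA Pro — identical.
Codon 4: AUC Ile / AUA Ile — synonymous.
Codon 5: GAC Asp / GAC Asp — identical.
Codon 6: GCC Ala / GCC Ala — identical.
Codon 7: UUG Leu / UUG Leu — identical.
Codon 8: CCA Pro / CCA Pro — identical.
Codon 9: UAC Tyr / UAU Tyr — synonymous.
Codon 10: UCC Ser / UCC Ser — identical.
Nonsynonymous differences: 0 → same protein.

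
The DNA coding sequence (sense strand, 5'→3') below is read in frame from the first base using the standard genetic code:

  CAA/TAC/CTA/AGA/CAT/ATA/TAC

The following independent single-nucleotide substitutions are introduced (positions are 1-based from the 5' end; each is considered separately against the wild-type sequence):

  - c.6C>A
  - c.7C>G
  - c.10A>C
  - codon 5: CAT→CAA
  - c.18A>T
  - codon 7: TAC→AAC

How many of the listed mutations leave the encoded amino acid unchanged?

Codon 2: TAC (Tyr) → TAA (Stop) — nonsense.
Codon 3: CTA (Leu) → GTA (Val) — missense.
Codon 4: AGA (Arg) → CGA (Arg) — synonymous.
Codon 5: CAT (His) → CAA (Gln) — missense.
Codon 6: ATA (Ile) → ATT (Ile) — synonymous.
Codon 7: TAC (Tyr) → AAC (Asn) — missense.
Synonymous: 2 of 6.

2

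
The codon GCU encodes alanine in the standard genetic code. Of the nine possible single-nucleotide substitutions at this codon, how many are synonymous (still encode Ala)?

3

Position 1: none → 0 synonymous.
Position 2: none → 0 synonymous.
Position 3: GCC, GCA, GCG → 3 synonymous.
Total: 0 + 0 + 3 = 3.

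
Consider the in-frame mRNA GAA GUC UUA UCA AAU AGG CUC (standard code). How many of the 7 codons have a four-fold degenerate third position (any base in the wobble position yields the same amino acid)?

3

Codon 1 GAA (Glu): third position 2-fold.
Codon 2 GUC (Val): third position 4-fold.
Codon 3 UUA (Leu): third position 2-fold.
Codon 4 UCA (Ser): third position 4-fold.
Codon 5 AAU (Asn): third position 2-fold.
Codon 6 AGG (Arg): third position 2-fold.
Codon 7 CUC (Leu): third position 4-fold.
Four-fold degenerate third positions: 3.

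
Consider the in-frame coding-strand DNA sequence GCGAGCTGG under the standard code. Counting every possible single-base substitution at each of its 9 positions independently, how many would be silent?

Codon 1 (GCG, Ala): 3 synonymous substitutions.
Codon 2 (AGC, Ser): 1 synonymous substitution.
Codon 3 (TGG, Trp): 0 synonymous substitutions.
Total: 3 + 1 + 0 = 4.

4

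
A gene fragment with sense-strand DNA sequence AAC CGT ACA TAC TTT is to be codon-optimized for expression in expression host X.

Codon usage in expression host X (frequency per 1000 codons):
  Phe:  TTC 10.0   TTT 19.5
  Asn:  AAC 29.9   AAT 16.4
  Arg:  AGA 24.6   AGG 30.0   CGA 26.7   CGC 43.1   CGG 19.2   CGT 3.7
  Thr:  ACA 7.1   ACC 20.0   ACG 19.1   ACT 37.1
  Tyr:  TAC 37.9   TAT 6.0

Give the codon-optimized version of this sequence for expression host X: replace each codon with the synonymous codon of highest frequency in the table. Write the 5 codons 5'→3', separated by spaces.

Codon 1 (Asn): best is AAC at 29.9.
Codon 2 (Arg): best is CGC at 43.1.
Codon 3 (Thr): best is ACT at 37.1.
Codon 4 (Tyr): best is TAC at 37.9.
Codon 5 (Phe): best is TTT at 19.5.

AAC CGC ACT TAC TTT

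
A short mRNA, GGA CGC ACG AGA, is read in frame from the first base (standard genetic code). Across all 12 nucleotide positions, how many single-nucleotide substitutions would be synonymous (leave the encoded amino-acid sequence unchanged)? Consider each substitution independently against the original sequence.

11

Codon 1 (GGA, Gly): 3 synonymous substitutions.
Codon 2 (CGC, Arg): 3 synonymous substitutions.
Codon 3 (ACG, Thr): 3 synonymous substitutions.
Codon 4 (AGA, Arg): 2 synonymous substitutions.
Total: 3 + 3 + 3 + 2 = 11.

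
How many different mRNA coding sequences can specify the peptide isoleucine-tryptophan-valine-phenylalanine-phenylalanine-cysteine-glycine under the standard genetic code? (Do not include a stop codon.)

384

Ile: 3 codons.
Trp: 1 codon.
Val: 4 codons.
Phe: 2 codons.
Phe: 2 codons.
Cys: 2 codons.
Gly: 4 codons.
3 × 1 × 4 × 2 × 2 × 2 × 4 = 384.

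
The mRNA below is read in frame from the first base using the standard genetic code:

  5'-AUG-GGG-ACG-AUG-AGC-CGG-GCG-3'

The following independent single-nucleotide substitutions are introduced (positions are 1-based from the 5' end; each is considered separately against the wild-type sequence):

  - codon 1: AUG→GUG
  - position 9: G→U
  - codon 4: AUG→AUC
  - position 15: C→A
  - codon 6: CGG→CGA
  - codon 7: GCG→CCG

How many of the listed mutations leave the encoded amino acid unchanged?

2

Codon 1: AUG (Met) → GUG (Val) — missense.
Codon 3: ACG (Thr) → ACU (Thr) — synonymous.
Codon 4: AUG (Met) → AUC (Ile) — missense.
Codon 5: AGC (Ser) → AGA (Arg) — missense.
Codon 6: CGG (Arg) → CGA (Arg) — synonymous.
Codon 7: GCG (Ala) → CCG (Pro) — missense.
Synonymous: 2 of 6.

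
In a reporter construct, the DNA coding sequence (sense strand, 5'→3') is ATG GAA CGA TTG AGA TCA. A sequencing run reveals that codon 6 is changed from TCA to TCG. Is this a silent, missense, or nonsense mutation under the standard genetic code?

silent

Position 18 falls in codon 6: TCA → Ser.
After the substitution the codon is TCG → Ser.
Both encode Ser, so the change is synonymous.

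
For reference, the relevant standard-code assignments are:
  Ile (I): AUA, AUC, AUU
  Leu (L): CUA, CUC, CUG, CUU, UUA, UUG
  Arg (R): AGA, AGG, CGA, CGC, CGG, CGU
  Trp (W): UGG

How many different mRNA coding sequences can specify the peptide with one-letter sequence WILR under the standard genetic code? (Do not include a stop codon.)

108

Trp: 1 codon.
Ile: 3 codons.
Leu: 6 codons.
Arg: 6 codons.
1 × 3 × 6 × 6 = 108.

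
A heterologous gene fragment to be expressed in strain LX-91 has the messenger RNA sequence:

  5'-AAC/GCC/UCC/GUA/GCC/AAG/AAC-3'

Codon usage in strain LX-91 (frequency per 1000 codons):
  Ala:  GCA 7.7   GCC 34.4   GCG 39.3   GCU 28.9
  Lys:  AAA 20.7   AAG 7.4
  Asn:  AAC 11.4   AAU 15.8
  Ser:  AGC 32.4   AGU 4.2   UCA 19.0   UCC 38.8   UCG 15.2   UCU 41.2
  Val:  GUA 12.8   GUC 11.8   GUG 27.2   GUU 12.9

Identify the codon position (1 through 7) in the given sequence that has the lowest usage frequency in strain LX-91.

Codon 1 AAC (Asn): 11.4 per 1000.
Codon 2 GCC (Ala): 34.4 per 1000.
Codon 3 UCC (Ser): 38.8 per 1000.
Codon 4 GUA (Val): 12.8 per 1000.
Codon 5 GCC (Ala): 34.4 per 1000.
Codon 6 AAG (Lys): 7.4 per 1000.
Codon 7 AAC (Asn): 11.4 per 1000.
Lowest frequency is 7.4 at codon 6.

6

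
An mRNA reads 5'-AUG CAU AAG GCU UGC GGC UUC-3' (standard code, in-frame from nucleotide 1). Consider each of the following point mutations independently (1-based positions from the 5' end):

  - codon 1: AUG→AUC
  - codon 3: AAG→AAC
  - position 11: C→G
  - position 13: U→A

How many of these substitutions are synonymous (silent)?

0

Codon 1: AUG (Met) → AUC (Ile) — missense.
Codon 3: AAG (Lys) → AAC (Asn) — missense.
Codon 4: GCU (Ala) → GGU (Gly) — missense.
Codon 5: UGC (Cys) → AGC (Ser) — missense.
Synonymous: 0 of 4.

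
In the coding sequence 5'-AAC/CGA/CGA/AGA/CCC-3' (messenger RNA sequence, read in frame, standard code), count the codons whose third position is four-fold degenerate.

Codon 1 AAC (Asn): third position 2-fold.
Codon 2 CGA (Arg): third position 4-fold.
Codon 3 CGA (Arg): third position 4-fold.
Codon 4 AGA (Arg): third position 2-fold.
Codon 5 CCC (Pro): third position 4-fold.
Four-fold degenerate third positions: 3.

3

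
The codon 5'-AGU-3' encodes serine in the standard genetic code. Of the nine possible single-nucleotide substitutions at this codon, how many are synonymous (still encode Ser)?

Position 1: none → 0 synonymous.
Position 2: none → 0 synonymous.
Position 3: AGC → 1 synonymous.
Total: 0 + 0 + 1 = 1.

1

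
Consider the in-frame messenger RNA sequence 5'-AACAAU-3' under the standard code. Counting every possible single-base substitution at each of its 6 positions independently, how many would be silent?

2

Codon 1 (AAC, Asn): 1 synonymous substitution.
Codon 2 (AAU, Asn): 1 synonymous substitution.
Total: 1 + 1 = 2.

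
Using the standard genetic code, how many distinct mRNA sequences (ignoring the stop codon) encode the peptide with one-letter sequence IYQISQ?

Ile: 3 codons.
Tyr: 2 codons.
Gln: 2 codons.
Ile: 3 codons.
Ser: 6 codons.
Gln: 2 codons.
3 × 2 × 2 × 3 × 6 × 2 = 432.

432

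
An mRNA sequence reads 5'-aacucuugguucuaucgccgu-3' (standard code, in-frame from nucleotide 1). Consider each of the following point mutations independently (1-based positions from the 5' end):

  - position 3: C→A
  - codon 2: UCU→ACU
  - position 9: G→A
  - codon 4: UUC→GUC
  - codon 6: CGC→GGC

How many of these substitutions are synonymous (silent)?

0

Codon 1: AAC (Asn) → AAA (Lys) — missense.
Codon 2: UCU (Ser) → ACU (Thr) — missense.
Codon 3: UGG (Trp) → UGA (Stop) — nonsense.
Codon 4: UUC (Phe) → GUC (Val) — missense.
Codon 6: CGC (Arg) → GGC (Gly) — missense.
Synonymous: 0 of 5.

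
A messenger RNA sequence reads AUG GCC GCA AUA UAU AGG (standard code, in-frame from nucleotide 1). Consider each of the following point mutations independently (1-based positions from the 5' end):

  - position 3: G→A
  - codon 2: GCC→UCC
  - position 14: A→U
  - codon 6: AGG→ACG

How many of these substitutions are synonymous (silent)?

Codon 1: AUG (Met) → AUA (Ile) — missense.
Codon 2: GCC (Ala) → UCC (Ser) — missense.
Codon 5: UAU (Tyr) → UUU (Phe) — missense.
Codon 6: AGG (Arg) → ACG (Thr) — missense.
Synonymous: 0 of 4.

0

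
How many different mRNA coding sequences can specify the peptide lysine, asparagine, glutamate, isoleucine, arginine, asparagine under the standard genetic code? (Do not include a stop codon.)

288

Lys: 2 codons.
Asn: 2 codons.
Glu: 2 codons.
Ile: 3 codons.
Arg: 6 codons.
Asn: 2 codons.
2 × 2 × 2 × 3 × 6 × 2 = 288.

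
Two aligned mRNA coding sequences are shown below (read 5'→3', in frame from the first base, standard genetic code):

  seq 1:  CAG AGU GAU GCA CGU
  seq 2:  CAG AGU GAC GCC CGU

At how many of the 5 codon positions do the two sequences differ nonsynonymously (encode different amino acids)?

Codon 1: CAG Gln / CAG Gln — identical.
Codon 2: AGU Ser / AGU Ser — identical.
Codon 3: GAU Asp / GAC Asp — synonymous.
Codon 4: GCA Ala / GCC Ala — synonymous.
Codon 5: CGU Arg / CGU Arg — identical.
Nonsynonymous differences: 0.

0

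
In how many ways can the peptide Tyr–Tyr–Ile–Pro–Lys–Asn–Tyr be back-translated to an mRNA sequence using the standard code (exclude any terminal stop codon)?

Tyr: 2 codons.
Tyr: 2 codons.
Ile: 3 codons.
Pro: 4 codons.
Lys: 2 codons.
Asn: 2 codons.
Tyr: 2 codons.
2 × 2 × 3 × 4 × 2 × 2 × 2 = 384.

384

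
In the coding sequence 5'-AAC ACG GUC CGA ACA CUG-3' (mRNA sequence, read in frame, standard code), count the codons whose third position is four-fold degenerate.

Codon 1 AAC (Asn): third position 2-fold.
Codon 2 ACG (Thr): third position 4-fold.
Codon 3 GUC (Val): third position 4-fold.
Codon 4 CGA (Arg): third position 4-fold.
Codon 5 ACA (Thr): third position 4-fold.
Codon 6 CUG (Leu): third position 4-fold.
Four-fold degenerate third positions: 5.

5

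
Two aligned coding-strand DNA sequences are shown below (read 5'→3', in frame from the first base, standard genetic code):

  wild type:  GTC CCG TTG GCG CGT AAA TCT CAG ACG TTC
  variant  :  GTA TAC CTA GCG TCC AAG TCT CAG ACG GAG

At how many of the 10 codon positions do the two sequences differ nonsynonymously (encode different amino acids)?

Codon 1: GTC Val / GTA Val — synonymous.
Codon 2: CCG Pro / TAC Tyr — nonsynonymous.
Codon 3: TTG Leu / CTA Leu — synonymous.
Codon 4: GCG Ala / GCG Ala — identical.
Codon 5: CGT Arg / TCC Ser — nonsynonymous.
Codon 6: AAA Lys / AAG Lys — synonymous.
Codon 7: TCT Ser / TCT Ser — identical.
Codon 8: CAG Gln / CAG Gln — identical.
Codon 9: ACG Thr / ACG Thr — identical.
Codon 10: TTC Phe / GAG Glu — nonsynonymous.
Nonsynonymous differences: 3.

3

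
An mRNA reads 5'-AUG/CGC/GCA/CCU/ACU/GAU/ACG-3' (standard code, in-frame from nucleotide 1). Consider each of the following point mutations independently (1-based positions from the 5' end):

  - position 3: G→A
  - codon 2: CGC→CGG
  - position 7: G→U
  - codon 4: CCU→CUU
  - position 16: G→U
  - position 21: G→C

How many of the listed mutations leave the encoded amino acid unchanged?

2

Codon 1: AUG (Met) → AUA (Ile) — missense.
Codon 2: CGC (Arg) → CGG (Arg) — synonymous.
Codon 3: GCA (Ala) → UCA (Ser) — missense.
Codon 4: CCU (Pro) → CUU (Leu) — missense.
Codon 6: GAU (Asp) → UAU (Tyr) — missense.
Codon 7: ACG (Thr) → ACC (Thr) — synonymous.
Synonymous: 2 of 6.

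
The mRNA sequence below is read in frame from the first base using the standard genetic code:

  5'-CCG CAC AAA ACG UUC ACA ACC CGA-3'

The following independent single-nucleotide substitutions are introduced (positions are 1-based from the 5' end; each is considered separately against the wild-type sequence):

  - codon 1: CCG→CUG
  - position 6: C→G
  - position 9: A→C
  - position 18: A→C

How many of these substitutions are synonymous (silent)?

Codon 1: CCG (Pro) → CUG (Leu) — missense.
Codon 2: CAC (His) → CAG (Gln) — missense.
Codon 3: AAA (Lys) → AAC (Asn) — missense.
Codon 6: ACA (Thr) → ACC (Thr) — synonymous.
Synonymous: 1 of 4.

1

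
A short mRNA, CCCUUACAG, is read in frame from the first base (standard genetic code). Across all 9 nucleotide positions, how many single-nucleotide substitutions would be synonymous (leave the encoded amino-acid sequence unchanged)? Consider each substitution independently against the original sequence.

Codon 1 (CCC, Pro): 3 synonymous substitutions.
Codon 2 (UUA, Leu): 2 synonymous substitutions.
Codon 3 (CAG, Gln): 1 synonymous substitution.
Total: 3 + 2 + 1 = 6.

6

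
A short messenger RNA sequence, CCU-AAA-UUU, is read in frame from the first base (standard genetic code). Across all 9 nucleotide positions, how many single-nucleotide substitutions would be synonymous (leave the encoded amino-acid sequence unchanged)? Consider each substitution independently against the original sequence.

5

Codon 1 (CCU, Pro): 3 synonymous substitutions.
Codon 2 (AAA, Lys): 1 synonymous substitution.
Codon 3 (UUU, Phe): 1 synonymous substitution.
Total: 3 + 1 + 1 = 5.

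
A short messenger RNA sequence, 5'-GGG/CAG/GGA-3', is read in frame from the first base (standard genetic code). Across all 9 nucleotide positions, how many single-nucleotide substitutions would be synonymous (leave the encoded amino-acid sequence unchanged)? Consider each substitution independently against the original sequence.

7

Codon 1 (GGG, Gly): 3 synonymous substitutions.
Codon 2 (CAG, Gln): 1 synonymous substitution.
Codon 3 (GGA, Gly): 3 synonymous substitutions.
Total: 3 + 1 + 3 = 7.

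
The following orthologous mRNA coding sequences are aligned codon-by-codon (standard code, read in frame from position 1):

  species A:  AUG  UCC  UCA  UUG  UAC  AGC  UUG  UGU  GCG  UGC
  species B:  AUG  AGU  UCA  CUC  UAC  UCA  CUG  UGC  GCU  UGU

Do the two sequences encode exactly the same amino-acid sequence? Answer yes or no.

yes

Codon 1: AUG Met / AUG Met — identical.
Codon 2: UCC Ser / AGU Ser — synonymous.
Codon 3: UCA Ser / UCA Ser — identical.
Codon 4: UUG Leu / CUC Leu — synonymous.
Codon 5: UAC Tyr / UAC Tyr — identical.
Codon 6: AGC Ser / UCA Ser — synonymous.
Codon 7: UUG Leu / CUG Leu — synonymous.
Codon 8: UGU Cys / UGC Cys — synonymous.
Codon 9: GCG Ala / GCU Ala — synonymous.
Codon 10: UGC Cys / UGU Cys — synonymous.
Nonsynonymous differences: 0 → same protein.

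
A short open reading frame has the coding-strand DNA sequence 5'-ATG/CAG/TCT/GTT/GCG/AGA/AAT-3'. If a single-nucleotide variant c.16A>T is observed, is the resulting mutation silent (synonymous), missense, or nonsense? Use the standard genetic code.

Position 16 falls in codon 6: AGA → Arg.
After the substitution the codon is TGA → Stop.
The new codon is a stop codon, so this is a nonsense mutation.

nonsense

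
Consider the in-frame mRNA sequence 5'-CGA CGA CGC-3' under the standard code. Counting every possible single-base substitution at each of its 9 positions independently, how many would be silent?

11

Codon 1 (CGA, Arg): 4 synonymous substitutions.
Codon 2 (CGA, Arg): 4 synonymous substitutions.
Codon 3 (CGC, Arg): 3 synonymous substitutions.
Total: 4 + 4 + 3 = 11.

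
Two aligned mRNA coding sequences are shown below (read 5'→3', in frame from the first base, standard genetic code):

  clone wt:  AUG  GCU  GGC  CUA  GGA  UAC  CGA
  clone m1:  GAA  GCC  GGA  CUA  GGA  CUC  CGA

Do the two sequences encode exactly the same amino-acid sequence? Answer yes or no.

no

Codon 1: AUG Met / GAA Glu — nonsynonymous.
Codon 2: GCU Ala / GCC Ala — synonymous.
Codon 3: GGC Gly / GGA Gly — synonymous.
Codon 4: CUA Leu / CUA Leu — identical.
Codon 5: GGA Gly / GGA Gly — identical.
Codon 6: UAC Tyr / CUC Leu — nonsynonymous.
Codon 7: CGA Arg / CGA Arg — identical.
Nonsynonymous differences: 2 → different protein.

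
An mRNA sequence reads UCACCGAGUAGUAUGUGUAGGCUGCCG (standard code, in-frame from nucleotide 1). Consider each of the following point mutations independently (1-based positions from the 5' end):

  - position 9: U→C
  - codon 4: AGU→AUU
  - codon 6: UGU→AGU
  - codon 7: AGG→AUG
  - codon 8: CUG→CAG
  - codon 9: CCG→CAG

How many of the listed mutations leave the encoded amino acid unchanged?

1

Codon 3: AGU (Ser) → AGC (Ser) — synonymous.
Codon 4: AGU (Ser) → AUU (Ile) — missense.
Codon 6: UGU (Cys) → AGU (Ser) — missense.
Codon 7: AGG (Arg) → AUG (Met) — missense.
Codon 8: CUG (Leu) → CAG (Gln) — missense.
Codon 9: CCG (Pro) → CAG (Gln) — missense.
Synonymous: 1 of 6.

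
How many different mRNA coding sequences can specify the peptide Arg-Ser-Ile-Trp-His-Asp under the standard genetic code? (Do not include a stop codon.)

Arg: 6 codons.
Ser: 6 codons.
Ile: 3 codons.
Trp: 1 codon.
His: 2 codons.
Asp: 2 codons.
6 × 6 × 3 × 1 × 2 × 2 = 432.

432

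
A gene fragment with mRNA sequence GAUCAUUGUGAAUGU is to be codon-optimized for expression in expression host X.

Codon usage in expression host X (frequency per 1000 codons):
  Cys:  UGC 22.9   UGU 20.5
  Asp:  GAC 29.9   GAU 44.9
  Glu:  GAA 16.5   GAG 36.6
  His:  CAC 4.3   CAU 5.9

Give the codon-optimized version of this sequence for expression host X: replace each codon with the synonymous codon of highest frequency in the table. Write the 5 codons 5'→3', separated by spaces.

Codon 1 (Asp): best is GAU at 44.9.
Codon 2 (His): best is CAU at 5.9.
Codon 3 (Cys): best is UGC at 22.9.
Codon 4 (Glu): best is GAG at 36.6.
Codon 5 (Cys): best is UGC at 22.9.

GAU CAU UGC GAG UGC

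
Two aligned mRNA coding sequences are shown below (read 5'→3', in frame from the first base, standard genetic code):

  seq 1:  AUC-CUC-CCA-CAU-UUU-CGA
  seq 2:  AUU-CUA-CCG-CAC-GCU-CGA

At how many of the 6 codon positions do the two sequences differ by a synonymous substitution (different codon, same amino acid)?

4

Codon 1: AUC Ile / AUU Ile — synonymous.
Codon 2: CUC Leu / CUA Leu — synonymous.
Codon 3: CCA Pro / CCG Pro — synonymous.
Codon 4: CAU His / CAC His — synonymous.
Codon 5: UUU Phe / GCU Ala — nonsynonymous.
Codon 6: CGA Arg / CGA Arg — identical.
Synonymous differences: 4.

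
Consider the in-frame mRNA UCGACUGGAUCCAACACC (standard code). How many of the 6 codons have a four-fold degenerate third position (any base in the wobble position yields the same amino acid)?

5

Codon 1 UCG (Ser): third position 4-fold.
Codon 2 ACU (Thr): third position 4-fold.
Codon 3 GGA (Gly): third position 4-fold.
Codon 4 UCC (Ser): third position 4-fold.
Codon 5 AAC (Asn): third position 2-fold.
Codon 6 ACC (Thr): third position 4-fold.
Four-fold degenerate third positions: 5.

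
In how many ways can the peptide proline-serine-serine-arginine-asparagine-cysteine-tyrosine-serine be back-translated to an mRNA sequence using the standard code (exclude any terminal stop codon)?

Pro: 4 codons.
Ser: 6 codons.
Ser: 6 codons.
Arg: 6 codons.
Asn: 2 codons.
Cys: 2 codons.
Tyr: 2 codons.
Ser: 6 codons.
4 × 6 × 6 × 6 × 2 × 2 × 2 × 6 = 41472.

41472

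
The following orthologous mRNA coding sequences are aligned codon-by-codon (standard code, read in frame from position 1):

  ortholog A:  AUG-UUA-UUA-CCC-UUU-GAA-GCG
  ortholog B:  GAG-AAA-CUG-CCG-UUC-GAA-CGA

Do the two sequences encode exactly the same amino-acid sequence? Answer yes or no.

Codon 1: AUG Met / GAG Glu — nonsynonymous.
Codon 2: UUA Leu / AAA Lys — nonsynonymous.
Codon 3: UUA Leu / CUG Leu — synonymous.
Codon 4: CCC Pro / CCG Pro — synonymous.
Codon 5: UUU Phe / UUC Phe — synonymous.
Codon 6: GAA Glu / GAA Glu — identical.
Codon 7: GCG Ala / CGA Arg — nonsynonymous.
Nonsynonymous differences: 3 → different protein.

no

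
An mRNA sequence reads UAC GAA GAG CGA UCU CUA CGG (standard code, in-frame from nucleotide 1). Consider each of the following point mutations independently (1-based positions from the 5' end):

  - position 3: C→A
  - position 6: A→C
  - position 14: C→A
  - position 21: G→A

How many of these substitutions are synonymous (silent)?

1

Codon 1: UAC (Tyr) → UAA (Stop) — nonsense.
Codon 2: GAA (Glu) → GAC (Asp) — missense.
Codon 5: UCU (Ser) → UAU (Tyr) — missense.
Codon 7: CGG (Arg) → CGA (Arg) — synonymous.
Synonymous: 1 of 4.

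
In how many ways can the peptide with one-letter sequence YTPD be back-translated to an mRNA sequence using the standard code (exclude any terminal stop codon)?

64

Tyr: 2 codons.
Thr: 4 codons.
Pro: 4 codons.
Asp: 2 codons.
2 × 4 × 4 × 2 = 64.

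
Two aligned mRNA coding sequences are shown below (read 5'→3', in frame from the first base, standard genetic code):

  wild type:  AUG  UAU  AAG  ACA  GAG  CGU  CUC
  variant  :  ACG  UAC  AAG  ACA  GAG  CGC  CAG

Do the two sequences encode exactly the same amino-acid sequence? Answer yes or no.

Codon 1: AUG Met / ACG Thr — nonsynonymous.
Codon 2: UAU Tyr / UAC Tyr — synonymous.
Codon 3: AAG Lys / AAG Lys — identical.
Codon 4: ACA Thr / ACA Thr — identical.
Codon 5: GAG Glu / GAG Glu — identical.
Codon 6: CGU Arg / CGC Arg — synonymous.
Codon 7: CUC Leu / CAG Gln — nonsynonymous.
Nonsynonymous differences: 2 → different protein.

no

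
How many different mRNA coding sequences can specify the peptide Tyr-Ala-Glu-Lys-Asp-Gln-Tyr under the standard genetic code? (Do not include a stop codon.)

Tyr: 2 codons.
Ala: 4 codons.
Glu: 2 codons.
Lys: 2 codons.
Asp: 2 codons.
Gln: 2 codons.
Tyr: 2 codons.
2 × 4 × 2 × 2 × 2 × 2 × 2 = 256.

256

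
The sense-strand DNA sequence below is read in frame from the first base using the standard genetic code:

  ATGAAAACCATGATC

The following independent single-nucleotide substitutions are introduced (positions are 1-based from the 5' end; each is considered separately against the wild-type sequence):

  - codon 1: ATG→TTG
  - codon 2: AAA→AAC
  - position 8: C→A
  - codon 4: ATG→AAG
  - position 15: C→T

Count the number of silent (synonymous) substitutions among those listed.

Codon 1: ATG (Met) → TTG (Leu) — missense.
Codon 2: AAA (Lys) → AAC (Asn) — missense.
Codon 3: ACC (Thr) → AAC (Asn) — missense.
Codon 4: ATG (Met) → AAG (Lys) — missense.
Codon 5: ATC (Ile) → ATT (Ile) — synonymous.
Synonymous: 1 of 5.

1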